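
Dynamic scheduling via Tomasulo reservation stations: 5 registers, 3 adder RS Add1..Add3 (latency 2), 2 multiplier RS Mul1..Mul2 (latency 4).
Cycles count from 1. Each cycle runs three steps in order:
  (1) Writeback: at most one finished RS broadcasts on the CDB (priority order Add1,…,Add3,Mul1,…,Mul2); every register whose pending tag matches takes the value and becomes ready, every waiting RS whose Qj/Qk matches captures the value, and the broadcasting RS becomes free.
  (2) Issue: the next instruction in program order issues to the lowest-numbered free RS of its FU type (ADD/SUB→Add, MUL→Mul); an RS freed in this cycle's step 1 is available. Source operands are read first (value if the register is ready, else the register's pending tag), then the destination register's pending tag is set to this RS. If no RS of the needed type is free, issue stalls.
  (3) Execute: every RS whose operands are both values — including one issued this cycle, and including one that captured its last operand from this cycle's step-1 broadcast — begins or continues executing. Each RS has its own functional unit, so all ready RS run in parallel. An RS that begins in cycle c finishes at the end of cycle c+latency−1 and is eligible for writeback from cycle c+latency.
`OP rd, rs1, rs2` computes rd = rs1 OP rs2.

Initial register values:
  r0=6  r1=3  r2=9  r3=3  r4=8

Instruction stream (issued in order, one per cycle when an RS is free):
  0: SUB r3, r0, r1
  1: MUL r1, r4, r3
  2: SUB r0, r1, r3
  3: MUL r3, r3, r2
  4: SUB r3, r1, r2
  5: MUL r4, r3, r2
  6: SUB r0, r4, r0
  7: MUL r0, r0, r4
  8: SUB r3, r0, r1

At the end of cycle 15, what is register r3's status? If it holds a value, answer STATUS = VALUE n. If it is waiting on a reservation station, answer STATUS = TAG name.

c1: issue SUB r3<-Add1 | r0:6,r1:3,r2:9,r3:Add1,r4:8
c2: issue MUL r1<-Mul1 | r0:6,r1:Mul1,r2:9,r3:Add1,r4:8
c3: CDB Add1=3; issue SUB r0<-Add1 | r0:Add1,r1:Mul1,r2:9,r3:3,r4:8
c4: issue MUL r3<-Mul2 | r0:Add1,r1:Mul1,r2:9,r3:Mul2,r4:8
c5: issue SUB r3<-Add2 | r0:Add1,r1:Mul1,r2:9,r3:Add2,r4:8
c6: stall | r0:Add1,r1:Mul1,r2:9,r3:Add2,r4:8
c7: CDB Mul1=24; issue MUL r4<-Mul1 | r0:Add1,r1:24,r2:9,r3:Add2,r4:Mul1
c8: CDB Mul2=27; issue SUB r0<-Add3 | r0:Add3,r1:24,r2:9,r3:Add2,r4:Mul1
c9: CDB Add1=21; issue MUL r0<-Mul2 | r0:Mul2,r1:24,r2:9,r3:Add2,r4:Mul1
c10: CDB Add2=15; issue SUB r3<-Add1 | r0:Mul2,r1:24,r2:9,r3:Add1,r4:Mul1
c11: - | r0:Mul2,r1:24,r2:9,r3:Add1,r4:Mul1
c12: - | r0:Mul2,r1:24,r2:9,r3:Add1,r4:Mul1
c13: - | r0:Mul2,r1:24,r2:9,r3:Add1,r4:Mul1
c14: CDB Mul1=135 | r0:Mul2,r1:24,r2:9,r3:Add1,r4:135
c15: - | r0:Mul2,r1:24,r2:9,r3:Add1,r4:135

STATUS = TAG Add1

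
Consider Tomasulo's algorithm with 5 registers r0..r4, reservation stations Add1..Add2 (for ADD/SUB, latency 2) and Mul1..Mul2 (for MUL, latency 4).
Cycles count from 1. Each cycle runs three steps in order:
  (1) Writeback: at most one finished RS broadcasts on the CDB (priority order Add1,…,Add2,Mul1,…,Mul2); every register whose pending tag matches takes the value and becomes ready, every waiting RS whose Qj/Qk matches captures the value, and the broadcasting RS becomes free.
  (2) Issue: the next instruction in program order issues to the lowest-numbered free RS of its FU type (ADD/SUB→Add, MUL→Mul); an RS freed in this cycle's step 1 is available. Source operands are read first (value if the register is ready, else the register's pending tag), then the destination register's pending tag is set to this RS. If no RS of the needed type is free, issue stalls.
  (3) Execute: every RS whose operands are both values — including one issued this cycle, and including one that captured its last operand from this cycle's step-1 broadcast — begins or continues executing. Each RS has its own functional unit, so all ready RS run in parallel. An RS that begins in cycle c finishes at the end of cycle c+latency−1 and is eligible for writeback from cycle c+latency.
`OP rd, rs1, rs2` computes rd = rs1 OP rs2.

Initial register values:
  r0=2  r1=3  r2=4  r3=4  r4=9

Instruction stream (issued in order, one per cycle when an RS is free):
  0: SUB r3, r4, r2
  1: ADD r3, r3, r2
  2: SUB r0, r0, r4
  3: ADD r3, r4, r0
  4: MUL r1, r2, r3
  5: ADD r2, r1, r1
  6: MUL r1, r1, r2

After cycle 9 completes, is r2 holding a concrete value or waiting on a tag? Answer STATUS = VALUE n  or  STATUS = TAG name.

STATUS = TAG Add1

  c1: issue SUB r3<-Add1  regs: r0:2,r1:3,r2:4,r3:Add1,r4:9
  c2: issue ADD r3<-Add2  regs: r0:2,r1:3,r2:4,r3:Add2,r4:9
  c3: CDB Add1=5; issue SUB r0<-Add1  regs: r0:Add1,r1:3,r2:4,r3:Add2,r4:9
  c4: stall  regs: r0:Add1,r1:3,r2:4,r3:Add2,r4:9
  c5: CDB Add1=-7; issue ADD r3<-Add1  regs: r0:-7,r1:3,r2:4,r3:Add1,r4:9
  c6: CDB Add2=9; issue MUL r1<-Mul1  regs: r0:-7,r1:Mul1,r2:4,r3:Add1,r4:9
  c7: CDB Add1=2; issue ADD r2<-Add1  regs: r0:-7,r1:Mul1,r2:Add1,r3:2,r4:9
  c8: issue MUL r1<-Mul2  regs: r0:-7,r1:Mul2,r2:Add1,r3:2,r4:9
  c9: -  regs: r0:-7,r1:Mul2,r2:Add1,r3:2,r4:9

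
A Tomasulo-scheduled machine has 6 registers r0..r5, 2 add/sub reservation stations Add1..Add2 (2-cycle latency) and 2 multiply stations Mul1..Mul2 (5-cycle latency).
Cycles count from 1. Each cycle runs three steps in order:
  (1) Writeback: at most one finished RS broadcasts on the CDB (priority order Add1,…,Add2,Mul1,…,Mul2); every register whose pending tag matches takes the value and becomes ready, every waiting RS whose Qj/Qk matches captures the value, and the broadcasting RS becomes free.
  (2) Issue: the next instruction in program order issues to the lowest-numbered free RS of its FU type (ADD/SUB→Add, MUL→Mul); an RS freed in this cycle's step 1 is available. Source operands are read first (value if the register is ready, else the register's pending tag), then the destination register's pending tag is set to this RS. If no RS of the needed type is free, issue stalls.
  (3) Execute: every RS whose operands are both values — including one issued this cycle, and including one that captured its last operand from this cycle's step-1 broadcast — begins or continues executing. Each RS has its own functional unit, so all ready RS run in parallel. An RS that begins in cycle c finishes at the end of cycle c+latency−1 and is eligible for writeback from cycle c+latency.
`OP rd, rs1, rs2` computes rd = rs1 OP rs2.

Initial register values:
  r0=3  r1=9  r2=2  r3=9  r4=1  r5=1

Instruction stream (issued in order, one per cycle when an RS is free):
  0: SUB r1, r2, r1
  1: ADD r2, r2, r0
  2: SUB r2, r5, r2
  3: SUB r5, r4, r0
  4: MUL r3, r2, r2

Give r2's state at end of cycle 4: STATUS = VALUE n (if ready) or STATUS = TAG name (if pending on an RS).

STATUS = TAG Add1

c1: issue SUB r1<-Add1 | r0:3,r1:Add1,r2:2,r3:9,r4:1,r5:1
c2: issue ADD r2<-Add2 | r0:3,r1:Add1,r2:Add2,r3:9,r4:1,r5:1
c3: CDB Add1=-7; issue SUB r2<-Add1 | r0:3,r1:-7,r2:Add1,r3:9,r4:1,r5:1
c4: CDB Add2=5; issue SUB r5<-Add2 | r0:3,r1:-7,r2:Add1,r3:9,r4:1,r5:Add2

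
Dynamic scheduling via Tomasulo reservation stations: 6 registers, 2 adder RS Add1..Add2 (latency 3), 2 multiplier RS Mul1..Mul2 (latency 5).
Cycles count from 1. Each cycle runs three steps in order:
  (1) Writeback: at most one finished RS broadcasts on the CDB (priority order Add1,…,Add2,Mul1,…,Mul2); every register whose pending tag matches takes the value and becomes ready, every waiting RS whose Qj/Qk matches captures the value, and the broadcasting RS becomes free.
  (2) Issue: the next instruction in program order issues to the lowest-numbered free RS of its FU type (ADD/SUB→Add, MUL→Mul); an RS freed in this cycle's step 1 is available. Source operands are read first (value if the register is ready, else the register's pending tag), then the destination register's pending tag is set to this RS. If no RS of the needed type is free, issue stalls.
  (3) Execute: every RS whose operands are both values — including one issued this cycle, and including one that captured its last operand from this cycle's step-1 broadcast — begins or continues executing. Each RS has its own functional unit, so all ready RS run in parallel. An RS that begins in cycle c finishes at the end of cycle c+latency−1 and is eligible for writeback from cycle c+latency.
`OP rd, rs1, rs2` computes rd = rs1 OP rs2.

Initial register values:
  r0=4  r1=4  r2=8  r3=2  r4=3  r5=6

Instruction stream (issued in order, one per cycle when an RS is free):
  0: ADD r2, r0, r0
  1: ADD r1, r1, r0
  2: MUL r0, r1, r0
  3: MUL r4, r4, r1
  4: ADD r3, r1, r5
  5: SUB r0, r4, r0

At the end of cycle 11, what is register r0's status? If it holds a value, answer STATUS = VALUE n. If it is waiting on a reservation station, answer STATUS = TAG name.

STATUS = TAG Add2

c1: issue ADD r2<-Add1 | r0:4,r1:4,r2:Add1,r3:2,r4:3,r5:6
c2: issue ADD r1<-Add2 | r0:4,r1:Add2,r2:Add1,r3:2,r4:3,r5:6
c3: issue MUL r0<-Mul1 | r0:Mul1,r1:Add2,r2:Add1,r3:2,r4:3,r5:6
c4: CDB Add1=8; issue MUL r4<-Mul2 | r0:Mul1,r1:Add2,r2:8,r3:2,r4:Mul2,r5:6
c5: CDB Add2=8; issue ADD r3<-Add1 | r0:Mul1,r1:8,r2:8,r3:Add1,r4:Mul2,r5:6
c6: issue SUB r0<-Add2 | r0:Add2,r1:8,r2:8,r3:Add1,r4:Mul2,r5:6
c7: - | r0:Add2,r1:8,r2:8,r3:Add1,r4:Mul2,r5:6
c8: CDB Add1=14 | r0:Add2,r1:8,r2:8,r3:14,r4:Mul2,r5:6
c9: - | r0:Add2,r1:8,r2:8,r3:14,r4:Mul2,r5:6
c10: CDB Mul1=32 | r0:Add2,r1:8,r2:8,r3:14,r4:Mul2,r5:6
c11: CDB Mul2=24 | r0:Add2,r1:8,r2:8,r3:14,r4:24,r5:6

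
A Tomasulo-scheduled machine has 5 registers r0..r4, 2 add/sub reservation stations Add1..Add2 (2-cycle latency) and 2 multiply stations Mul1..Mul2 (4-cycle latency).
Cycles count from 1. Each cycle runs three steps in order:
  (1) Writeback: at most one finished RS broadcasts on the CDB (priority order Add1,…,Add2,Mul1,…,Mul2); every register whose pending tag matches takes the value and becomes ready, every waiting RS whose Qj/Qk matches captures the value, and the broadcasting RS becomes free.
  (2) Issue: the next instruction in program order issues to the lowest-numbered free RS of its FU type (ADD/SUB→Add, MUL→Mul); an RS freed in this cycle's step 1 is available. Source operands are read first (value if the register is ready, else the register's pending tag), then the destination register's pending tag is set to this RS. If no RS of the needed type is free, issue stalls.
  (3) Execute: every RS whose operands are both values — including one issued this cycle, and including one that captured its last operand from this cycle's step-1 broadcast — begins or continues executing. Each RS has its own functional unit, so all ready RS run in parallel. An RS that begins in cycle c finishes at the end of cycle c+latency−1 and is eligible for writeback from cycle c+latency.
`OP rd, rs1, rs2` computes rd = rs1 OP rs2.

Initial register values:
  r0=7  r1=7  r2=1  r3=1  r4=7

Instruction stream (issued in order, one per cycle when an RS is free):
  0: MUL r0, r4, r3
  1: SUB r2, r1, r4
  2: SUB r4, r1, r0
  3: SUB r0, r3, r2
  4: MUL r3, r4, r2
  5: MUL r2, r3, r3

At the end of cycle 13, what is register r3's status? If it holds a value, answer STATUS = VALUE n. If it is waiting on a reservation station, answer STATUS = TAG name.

  c1: issue MUL r0<-Mul1  regs: r0:Mul1,r1:7,r2:1,r3:1,r4:7
  c2: issue SUB r2<-Add1  regs: r0:Mul1,r1:7,r2:Add1,r3:1,r4:7
  c3: issue SUB r4<-Add2  regs: r0:Mul1,r1:7,r2:Add1,r3:1,r4:Add2
  c4: CDB Add1=0; issue SUB r0<-Add1  regs: r0:Add1,r1:7,r2:0,r3:1,r4:Add2
  c5: CDB Mul1=7; issue MUL r3<-Mul1  regs: r0:Add1,r1:7,r2:0,r3:Mul1,r4:Add2
  c6: CDB Add1=1; issue MUL r2<-Mul2  regs: r0:1,r1:7,r2:Mul2,r3:Mul1,r4:Add2
  c7: CDB Add2=0  regs: r0:1,r1:7,r2:Mul2,r3:Mul1,r4:0
  c8: -  regs: r0:1,r1:7,r2:Mul2,r3:Mul1,r4:0
  c9: -  regs: r0:1,r1:7,r2:Mul2,r3:Mul1,r4:0
  c10: -  regs: r0:1,r1:7,r2:Mul2,r3:Mul1,r4:0
  c11: CDB Mul1=0  regs: r0:1,r1:7,r2:Mul2,r3:0,r4:0
  c12: -  regs: r0:1,r1:7,r2:Mul2,r3:0,r4:0
  c13: -  regs: r0:1,r1:7,r2:Mul2,r3:0,r4:0

STATUS = VALUE 0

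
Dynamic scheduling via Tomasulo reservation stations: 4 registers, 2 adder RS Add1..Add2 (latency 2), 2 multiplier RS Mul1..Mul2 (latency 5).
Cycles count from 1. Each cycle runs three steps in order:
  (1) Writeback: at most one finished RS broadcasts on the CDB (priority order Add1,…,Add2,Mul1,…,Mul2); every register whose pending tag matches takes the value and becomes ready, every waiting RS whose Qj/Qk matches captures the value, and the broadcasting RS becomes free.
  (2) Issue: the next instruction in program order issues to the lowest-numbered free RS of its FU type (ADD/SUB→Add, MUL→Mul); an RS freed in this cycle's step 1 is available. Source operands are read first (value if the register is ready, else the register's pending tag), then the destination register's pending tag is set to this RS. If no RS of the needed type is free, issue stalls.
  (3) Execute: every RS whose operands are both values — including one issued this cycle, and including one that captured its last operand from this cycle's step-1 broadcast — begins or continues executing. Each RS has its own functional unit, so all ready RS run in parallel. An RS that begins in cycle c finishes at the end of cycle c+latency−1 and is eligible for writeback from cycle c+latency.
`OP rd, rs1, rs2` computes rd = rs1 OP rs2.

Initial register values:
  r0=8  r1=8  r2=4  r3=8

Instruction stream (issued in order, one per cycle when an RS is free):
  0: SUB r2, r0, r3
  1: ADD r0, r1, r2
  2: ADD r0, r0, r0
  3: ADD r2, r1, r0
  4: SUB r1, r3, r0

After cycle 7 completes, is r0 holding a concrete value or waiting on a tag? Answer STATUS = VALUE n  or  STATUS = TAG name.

STATUS = VALUE 16

  c1: issue SUB r2<-Add1  regs: r0:8,r1:8,r2:Add1,r3:8
  c2: issue ADD r0<-Add2  regs: r0:Add2,r1:8,r2:Add1,r3:8
  c3: CDB Add1=0; issue ADD r0<-Add1  regs: r0:Add1,r1:8,r2:0,r3:8
  c4: stall  regs: r0:Add1,r1:8,r2:0,r3:8
  c5: CDB Add2=8; issue ADD r2<-Add2  regs: r0:Add1,r1:8,r2:Add2,r3:8
  c6: stall  regs: r0:Add1,r1:8,r2:Add2,r3:8
  c7: CDB Add1=16; issue SUB r1<-Add1  regs: r0:16,r1:Add1,r2:Add2,r3:8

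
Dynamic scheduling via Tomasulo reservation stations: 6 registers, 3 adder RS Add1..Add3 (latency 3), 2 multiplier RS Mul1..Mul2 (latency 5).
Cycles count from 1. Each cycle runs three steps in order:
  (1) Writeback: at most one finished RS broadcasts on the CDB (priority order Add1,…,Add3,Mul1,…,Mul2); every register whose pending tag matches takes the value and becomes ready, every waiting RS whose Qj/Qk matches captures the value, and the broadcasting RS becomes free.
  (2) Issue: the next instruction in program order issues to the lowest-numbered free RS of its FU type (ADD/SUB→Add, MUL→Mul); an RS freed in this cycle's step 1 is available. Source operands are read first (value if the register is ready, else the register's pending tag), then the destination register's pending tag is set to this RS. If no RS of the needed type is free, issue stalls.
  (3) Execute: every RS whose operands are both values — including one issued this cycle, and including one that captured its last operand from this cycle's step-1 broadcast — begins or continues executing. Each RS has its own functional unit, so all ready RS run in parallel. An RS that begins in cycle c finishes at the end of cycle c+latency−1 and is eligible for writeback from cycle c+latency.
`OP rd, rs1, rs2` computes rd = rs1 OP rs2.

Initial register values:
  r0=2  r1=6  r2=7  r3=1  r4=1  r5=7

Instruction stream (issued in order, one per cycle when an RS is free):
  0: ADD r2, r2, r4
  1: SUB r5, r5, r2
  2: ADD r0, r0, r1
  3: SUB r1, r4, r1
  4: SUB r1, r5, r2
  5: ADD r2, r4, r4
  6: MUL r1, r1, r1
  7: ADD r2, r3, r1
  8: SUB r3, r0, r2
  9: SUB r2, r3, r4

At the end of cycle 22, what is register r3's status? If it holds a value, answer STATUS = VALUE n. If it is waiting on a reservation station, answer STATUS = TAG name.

STATUS = VALUE -74

  c1: issue ADD r2<-Add1  regs: r0:2,r1:6,r2:Add1,r3:1,r4:1,r5:7
  c2: issue SUB r5<-Add2  regs: r0:2,r1:6,r2:Add1,r3:1,r4:1,r5:Add2
  c3: issue ADD r0<-Add3  regs: r0:Add3,r1:6,r2:Add1,r3:1,r4:1,r5:Add2
  c4: CDB Add1=8; issue SUB r1<-Add1  regs: r0:Add3,r1:Add1,r2:8,r3:1,r4:1,r5:Add2
  c5: stall  regs: r0:Add3,r1:Add1,r2:8,r3:1,r4:1,r5:Add2
  c6: CDB Add3=8; issue SUB r1<-Add3  regs: r0:8,r1:Add3,r2:8,r3:1,r4:1,r5:Add2
  c7: CDB Add1=-5; issue ADD r2<-Add1  regs: r0:8,r1:Add3,r2:Add1,r3:1,r4:1,r5:Add2
  c8: CDB Add2=-1; issue MUL r1<-Mul1  regs: r0:8,r1:Mul1,r2:Add1,r3:1,r4:1,r5:-1
  c9: issue ADD r2<-Add2  regs: r0:8,r1:Mul1,r2:Add2,r3:1,r4:1,r5:-1
  c10: CDB Add1=2; issue SUB r3<-Add1  regs: r0:8,r1:Mul1,r2:Add2,r3:Add1,r4:1,r5:-1
  c11: CDB Add3=-9; issue SUB r2<-Add3  regs: r0:8,r1:Mul1,r2:Add3,r3:Add1,r4:1,r5:-1
  c12: -  regs: r0:8,r1:Mul1,r2:Add3,r3:Add1,r4:1,r5:-1
  c13: -  regs: r0:8,r1:Mul1,r2:Add3,r3:Add1,r4:1,r5:-1
  c14: -  regs: r0:8,r1:Mul1,r2:Add3,r3:Add1,r4:1,r5:-1
  c15: -  regs: r0:8,r1:Mul1,r2:Add3,r3:Add1,r4:1,r5:-1
  c16: CDB Mul1=81  regs: r0:8,r1:81,r2:Add3,r3:Add1,r4:1,r5:-1
  c17: -  regs: r0:8,r1:81,r2:Add3,r3:Add1,r4:1,r5:-1
  c18: -  regs: r0:8,r1:81,r2:Add3,r3:Add1,r4:1,r5:-1
  c19: CDB Add2=82  regs: r0:8,r1:81,r2:Add3,r3:Add1,r4:1,r5:-1
  c20: -  regs: r0:8,r1:81,r2:Add3,r3:Add1,r4:1,r5:-1
  c21: -  regs: r0:8,r1:81,r2:Add3,r3:Add1,r4:1,r5:-1
  c22: CDB Add1=-74  regs: r0:8,r1:81,r2:Add3,r3:-74,r4:1,r5:-1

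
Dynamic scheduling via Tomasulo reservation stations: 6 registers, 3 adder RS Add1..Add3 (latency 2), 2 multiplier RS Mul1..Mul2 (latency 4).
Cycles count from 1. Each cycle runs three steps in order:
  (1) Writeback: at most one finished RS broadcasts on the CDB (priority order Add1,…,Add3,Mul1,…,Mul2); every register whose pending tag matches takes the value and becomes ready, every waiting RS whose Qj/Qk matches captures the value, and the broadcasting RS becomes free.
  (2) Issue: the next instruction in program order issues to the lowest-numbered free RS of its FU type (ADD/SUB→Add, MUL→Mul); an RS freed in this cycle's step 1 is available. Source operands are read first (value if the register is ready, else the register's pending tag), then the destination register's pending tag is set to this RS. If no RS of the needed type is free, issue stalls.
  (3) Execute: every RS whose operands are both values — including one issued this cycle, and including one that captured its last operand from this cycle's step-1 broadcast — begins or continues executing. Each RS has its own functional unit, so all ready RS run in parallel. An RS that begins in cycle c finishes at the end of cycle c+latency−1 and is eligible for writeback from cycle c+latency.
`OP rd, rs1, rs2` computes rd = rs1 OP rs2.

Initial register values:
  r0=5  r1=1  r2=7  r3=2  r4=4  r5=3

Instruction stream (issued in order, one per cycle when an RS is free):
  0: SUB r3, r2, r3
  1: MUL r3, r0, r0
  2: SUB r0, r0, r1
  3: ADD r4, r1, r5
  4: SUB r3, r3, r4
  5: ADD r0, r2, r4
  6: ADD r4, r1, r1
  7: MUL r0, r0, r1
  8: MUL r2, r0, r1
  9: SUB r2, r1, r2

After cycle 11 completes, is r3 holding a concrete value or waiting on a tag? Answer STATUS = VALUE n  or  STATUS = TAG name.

STATUS = VALUE 21

cycle 1: issue SUB r3<-Add1 // r0:5,r1:1,r2:7,r3:Add1,r4:4,r5:3
cycle 2: issue MUL r3<-Mul1 // r0:5,r1:1,r2:7,r3:Mul1,r4:4,r5:3
cycle 3: CDB Add1=5; issue SUB r0<-Add1 // r0:Add1,r1:1,r2:7,r3:Mul1,r4:4,r5:3
cycle 4: issue ADD r4<-Add2 // r0:Add1,r1:1,r2:7,r3:Mul1,r4:Add2,r5:3
cycle 5: CDB Add1=4; issue SUB r3<-Add1 // r0:4,r1:1,r2:7,r3:Add1,r4:Add2,r5:3
cycle 6: CDB Add2=4; issue ADD r0<-Add2 // r0:Add2,r1:1,r2:7,r3:Add1,r4:4,r5:3
cycle 7: CDB Mul1=25; issue ADD r4<-Add3 // r0:Add2,r1:1,r2:7,r3:Add1,r4:Add3,r5:3
cycle 8: CDB Add2=11; issue MUL r0<-Mul1 // r0:Mul1,r1:1,r2:7,r3:Add1,r4:Add3,r5:3
cycle 9: CDB Add1=21; issue MUL r2<-Mul2 // r0:Mul1,r1:1,r2:Mul2,r3:21,r4:Add3,r5:3
cycle 10: CDB Add3=2; issue SUB r2<-Add1 // r0:Mul1,r1:1,r2:Add1,r3:21,r4:2,r5:3
cycle 11: - // r0:Mul1,r1:1,r2:Add1,r3:21,r4:2,r5:3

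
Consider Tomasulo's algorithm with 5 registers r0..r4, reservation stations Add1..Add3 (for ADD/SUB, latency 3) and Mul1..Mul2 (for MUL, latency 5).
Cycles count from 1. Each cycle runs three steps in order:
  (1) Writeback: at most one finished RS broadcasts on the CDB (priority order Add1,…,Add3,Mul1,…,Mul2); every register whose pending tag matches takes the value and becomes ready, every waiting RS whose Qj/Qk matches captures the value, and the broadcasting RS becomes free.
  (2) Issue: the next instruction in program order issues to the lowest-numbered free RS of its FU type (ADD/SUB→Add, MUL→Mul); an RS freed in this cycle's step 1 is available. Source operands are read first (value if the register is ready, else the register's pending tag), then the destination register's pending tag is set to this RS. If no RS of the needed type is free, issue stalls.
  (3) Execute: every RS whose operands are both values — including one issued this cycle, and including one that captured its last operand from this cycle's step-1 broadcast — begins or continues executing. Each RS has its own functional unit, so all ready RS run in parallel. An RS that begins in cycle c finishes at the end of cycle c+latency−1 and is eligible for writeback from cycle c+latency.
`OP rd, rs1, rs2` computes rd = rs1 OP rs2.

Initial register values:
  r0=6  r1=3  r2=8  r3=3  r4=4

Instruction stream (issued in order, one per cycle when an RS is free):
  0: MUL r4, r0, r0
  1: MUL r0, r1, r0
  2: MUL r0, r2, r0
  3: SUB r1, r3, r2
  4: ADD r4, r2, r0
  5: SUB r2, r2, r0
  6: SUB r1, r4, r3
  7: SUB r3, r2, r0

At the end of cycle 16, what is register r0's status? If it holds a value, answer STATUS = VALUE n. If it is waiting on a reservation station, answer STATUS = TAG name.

c1: issue MUL r4<-Mul1 | r0:6,r1:3,r2:8,r3:3,r4:Mul1
c2: issue MUL r0<-Mul2 | r0:Mul2,r1:3,r2:8,r3:3,r4:Mul1
c3: stall | r0:Mul2,r1:3,r2:8,r3:3,r4:Mul1
c4: stall | r0:Mul2,r1:3,r2:8,r3:3,r4:Mul1
c5: stall | r0:Mul2,r1:3,r2:8,r3:3,r4:Mul1
c6: CDB Mul1=36; issue MUL r0<-Mul1 | r0:Mul1,r1:3,r2:8,r3:3,r4:36
c7: CDB Mul2=18; issue SUB r1<-Add1 | r0:Mul1,r1:Add1,r2:8,r3:3,r4:36
c8: issue ADD r4<-Add2 | r0:Mul1,r1:Add1,r2:8,r3:3,r4:Add2
c9: issue SUB r2<-Add3 | r0:Mul1,r1:Add1,r2:Add3,r3:3,r4:Add2
c10: CDB Add1=-5; issue SUB r1<-Add1 | r0:Mul1,r1:Add1,r2:Add3,r3:3,r4:Add2
c11: stall | r0:Mul1,r1:Add1,r2:Add3,r3:3,r4:Add2
c12: CDB Mul1=144; stall | r0:144,r1:Add1,r2:Add3,r3:3,r4:Add2
c13: stall | r0:144,r1:Add1,r2:Add3,r3:3,r4:Add2
c14: stall | r0:144,r1:Add1,r2:Add3,r3:3,r4:Add2
c15: CDB Add2=152; issue SUB r3<-Add2 | r0:144,r1:Add1,r2:Add3,r3:Add2,r4:152
c16: CDB Add3=-136 | r0:144,r1:Add1,r2:-136,r3:Add2,r4:152

STATUS = VALUE 144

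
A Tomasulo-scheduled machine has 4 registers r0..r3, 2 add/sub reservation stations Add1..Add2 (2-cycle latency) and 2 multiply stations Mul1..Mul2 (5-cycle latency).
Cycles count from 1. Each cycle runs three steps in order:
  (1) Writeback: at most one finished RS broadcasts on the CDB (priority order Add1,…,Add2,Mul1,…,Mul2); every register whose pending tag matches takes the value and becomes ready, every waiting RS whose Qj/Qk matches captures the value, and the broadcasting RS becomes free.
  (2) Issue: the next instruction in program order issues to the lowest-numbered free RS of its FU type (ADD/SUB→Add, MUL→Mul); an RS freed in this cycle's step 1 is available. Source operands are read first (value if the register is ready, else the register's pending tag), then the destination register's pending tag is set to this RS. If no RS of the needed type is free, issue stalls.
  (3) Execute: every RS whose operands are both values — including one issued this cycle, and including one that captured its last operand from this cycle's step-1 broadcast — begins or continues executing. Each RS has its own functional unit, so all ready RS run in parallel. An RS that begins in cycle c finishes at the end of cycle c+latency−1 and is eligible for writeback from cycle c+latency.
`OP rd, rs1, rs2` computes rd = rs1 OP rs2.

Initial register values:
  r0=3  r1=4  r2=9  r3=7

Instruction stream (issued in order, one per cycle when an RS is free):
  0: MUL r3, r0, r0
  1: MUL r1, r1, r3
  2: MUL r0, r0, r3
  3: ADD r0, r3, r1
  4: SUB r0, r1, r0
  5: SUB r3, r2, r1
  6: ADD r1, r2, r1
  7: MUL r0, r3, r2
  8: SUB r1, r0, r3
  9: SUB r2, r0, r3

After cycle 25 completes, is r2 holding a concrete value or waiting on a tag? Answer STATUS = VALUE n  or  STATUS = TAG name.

STATUS = VALUE -216

  c1: issue MUL r3<-Mul1  regs: r0:3,r1:4,r2:9,r3:Mul1
  c2: issue MUL r1<-Mul2  regs: r0:3,r1:Mul2,r2:9,r3:Mul1
  c3: stall  regs: r0:3,r1:Mul2,r2:9,r3:Mul1
  c4: stall  regs: r0:3,r1:Mul2,r2:9,r3:Mul1
  c5: stall  regs: r0:3,r1:Mul2,r2:9,r3:Mul1
  c6: CDB Mul1=9; issue MUL r0<-Mul1  regs: r0:Mul1,r1:Mul2,r2:9,r3:9
  c7: issue ADD r0<-Add1  regs: r0:Add1,r1:Mul2,r2:9,r3:9
  c8: issue SUB r0<-Add2  regs: r0:Add2,r1:Mul2,r2:9,r3:9
  c9: stall  regs: r0:Add2,r1:Mul2,r2:9,r3:9
  c10: stall  regs: r0:Add2,r1:Mul2,r2:9,r3:9
  c11: CDB Mul1=27; stall  regs: r0:Add2,r1:Mul2,r2:9,r3:9
  c12: CDB Mul2=36; stall  regs: r0:Add2,r1:36,r2:9,r3:9
  c13: stall  regs: r0:Add2,r1:36,r2:9,r3:9
  c14: CDB Add1=45; issue SUB r3<-Add1  regs: r0:Add2,r1:36,r2:9,r3:Add1
  c15: stall  regs: r0:Add2,r1:36,r2:9,r3:Add1
  c16: CDB Add1=-27; issue ADD r1<-Add1  regs: r0:Add2,r1:Add1,r2:9,r3:-27
  c17: CDB Add2=-9; issue MUL r0<-Mul1  regs: r0:Mul1,r1:Add1,r2:9,r3:-27
  c18: CDB Add1=45; issue SUB r1<-Add1  regs: r0:Mul1,r1:Add1,r2:9,r3:-27
  c19: issue SUB r2<-Add2  regs: r0:Mul1,r1:Add1,r2:Add2,r3:-27
  c20: -  regs: r0:Mul1,r1:Add1,r2:Add2,r3:-27
  c21: -  regs: r0:Mul1,r1:Add1,r2:Add2,r3:-27
  c22: CDB Mul1=-243  regs: r0:-243,r1:Add1,r2:Add2,r3:-27
  c23: -  regs: r0:-243,r1:Add1,r2:Add2,r3:-27
  c24: CDB Add1=-216  regs: r0:-243,r1:-216,r2:Add2,r3:-27
  c25: CDB Add2=-216  regs: r0:-243,r1:-216,r2:-216,r3:-27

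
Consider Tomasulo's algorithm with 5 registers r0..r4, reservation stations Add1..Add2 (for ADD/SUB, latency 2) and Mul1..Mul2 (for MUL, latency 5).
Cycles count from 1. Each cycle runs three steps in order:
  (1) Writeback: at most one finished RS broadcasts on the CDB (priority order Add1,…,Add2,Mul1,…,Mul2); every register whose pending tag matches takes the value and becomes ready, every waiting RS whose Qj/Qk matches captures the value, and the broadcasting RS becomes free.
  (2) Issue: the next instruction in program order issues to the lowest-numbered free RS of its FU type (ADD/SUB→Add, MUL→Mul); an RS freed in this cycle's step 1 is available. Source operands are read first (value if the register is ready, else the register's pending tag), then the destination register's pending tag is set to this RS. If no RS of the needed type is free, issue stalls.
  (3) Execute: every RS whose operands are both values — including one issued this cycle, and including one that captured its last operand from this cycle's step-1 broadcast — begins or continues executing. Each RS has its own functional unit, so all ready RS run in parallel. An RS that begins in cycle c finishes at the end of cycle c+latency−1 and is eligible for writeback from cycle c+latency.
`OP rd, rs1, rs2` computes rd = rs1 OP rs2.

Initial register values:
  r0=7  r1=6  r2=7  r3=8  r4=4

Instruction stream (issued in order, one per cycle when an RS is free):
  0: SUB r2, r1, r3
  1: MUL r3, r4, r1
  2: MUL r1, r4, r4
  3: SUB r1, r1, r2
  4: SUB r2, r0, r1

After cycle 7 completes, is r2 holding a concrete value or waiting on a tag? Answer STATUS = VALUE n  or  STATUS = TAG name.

STATUS = TAG Add2

  c1: issue SUB r2<-Add1  regs: r0:7,r1:6,r2:Add1,r3:8,r4:4
  c2: issue MUL r3<-Mul1  regs: r0:7,r1:6,r2:Add1,r3:Mul1,r4:4
  c3: CDB Add1=-2; issue MUL r1<-Mul2  regs: r0:7,r1:Mul2,r2:-2,r3:Mul1,r4:4
  c4: issue SUB r1<-Add1  regs: r0:7,r1:Add1,r2:-2,r3:Mul1,r4:4
  c5: issue SUB r2<-Add2  regs: r0:7,r1:Add1,r2:Add2,r3:Mul1,r4:4
  c6: -  regs: r0:7,r1:Add1,r2:Add2,r3:Mul1,r4:4
  c7: CDB Mul1=24  regs: r0:7,r1:Add1,r2:Add2,r3:24,r4:4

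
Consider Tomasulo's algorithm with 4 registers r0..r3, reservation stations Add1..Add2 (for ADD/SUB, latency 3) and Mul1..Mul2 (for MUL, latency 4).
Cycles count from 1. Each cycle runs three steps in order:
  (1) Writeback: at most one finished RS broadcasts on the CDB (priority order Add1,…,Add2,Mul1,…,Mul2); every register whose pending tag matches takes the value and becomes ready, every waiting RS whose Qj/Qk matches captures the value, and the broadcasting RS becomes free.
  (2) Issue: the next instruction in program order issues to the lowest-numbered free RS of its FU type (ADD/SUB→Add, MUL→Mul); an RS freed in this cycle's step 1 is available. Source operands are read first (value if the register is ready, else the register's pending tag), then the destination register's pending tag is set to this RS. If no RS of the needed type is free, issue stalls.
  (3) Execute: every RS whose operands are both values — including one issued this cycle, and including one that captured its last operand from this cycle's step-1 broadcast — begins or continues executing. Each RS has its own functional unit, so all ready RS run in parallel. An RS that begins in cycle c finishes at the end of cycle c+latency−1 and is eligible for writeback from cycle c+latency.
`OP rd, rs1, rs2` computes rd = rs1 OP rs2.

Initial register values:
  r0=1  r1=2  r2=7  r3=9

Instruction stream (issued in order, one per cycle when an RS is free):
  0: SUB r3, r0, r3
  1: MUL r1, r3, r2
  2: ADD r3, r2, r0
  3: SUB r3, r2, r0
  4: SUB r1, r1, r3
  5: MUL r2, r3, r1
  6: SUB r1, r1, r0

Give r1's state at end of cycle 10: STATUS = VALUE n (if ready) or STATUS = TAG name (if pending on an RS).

  c1: issue SUB r3<-Add1  regs: r0:1,r1:2,r2:7,r3:Add1
  c2: issue MUL r1<-Mul1  regs: r0:1,r1:Mul1,r2:7,r3:Add1
  c3: issue ADD r3<-Add2  regs: r0:1,r1:Mul1,r2:7,r3:Add2
  c4: CDB Add1=-8; issue SUB r3<-Add1  regs: r0:1,r1:Mul1,r2:7,r3:Add1
  c5: stall  regs: r0:1,r1:Mul1,r2:7,r3:Add1
  c6: CDB Add2=8; issue SUB r1<-Add2  regs: r0:1,r1:Add2,r2:7,r3:Add1
  c7: CDB Add1=6; issue MUL r2<-Mul2  regs: r0:1,r1:Add2,r2:Mul2,r3:6
  c8: CDB Mul1=-56; issue SUB r1<-Add1  regs: r0:1,r1:Add1,r2:Mul2,r3:6
  c9: -  regs: r0:1,r1:Add1,r2:Mul2,r3:6
  c10: -  regs: r0:1,r1:Add1,r2:Mul2,r3:6

STATUS = TAG Add1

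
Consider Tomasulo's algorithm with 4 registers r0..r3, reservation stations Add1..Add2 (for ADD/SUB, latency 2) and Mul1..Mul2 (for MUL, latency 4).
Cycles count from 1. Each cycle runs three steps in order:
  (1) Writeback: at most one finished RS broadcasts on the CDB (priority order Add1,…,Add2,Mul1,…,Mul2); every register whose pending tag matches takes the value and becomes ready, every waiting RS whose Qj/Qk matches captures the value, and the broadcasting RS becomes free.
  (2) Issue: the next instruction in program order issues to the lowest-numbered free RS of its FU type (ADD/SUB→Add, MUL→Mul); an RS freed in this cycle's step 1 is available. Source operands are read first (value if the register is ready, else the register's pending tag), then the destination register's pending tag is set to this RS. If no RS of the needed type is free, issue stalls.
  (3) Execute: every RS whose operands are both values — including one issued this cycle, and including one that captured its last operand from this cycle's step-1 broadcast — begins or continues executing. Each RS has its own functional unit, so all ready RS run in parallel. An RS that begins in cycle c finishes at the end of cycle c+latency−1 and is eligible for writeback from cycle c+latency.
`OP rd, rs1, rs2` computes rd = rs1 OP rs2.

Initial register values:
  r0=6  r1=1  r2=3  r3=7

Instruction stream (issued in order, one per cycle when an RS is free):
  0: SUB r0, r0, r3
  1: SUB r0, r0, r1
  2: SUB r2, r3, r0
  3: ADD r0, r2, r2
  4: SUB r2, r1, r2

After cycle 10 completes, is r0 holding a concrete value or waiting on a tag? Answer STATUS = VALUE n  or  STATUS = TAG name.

c1: issue SUB r0<-Add1 | r0:Add1,r1:1,r2:3,r3:7
c2: issue SUB r0<-Add2 | r0:Add2,r1:1,r2:3,r3:7
c3: CDB Add1=-1; issue SUB r2<-Add1 | r0:Add2,r1:1,r2:Add1,r3:7
c4: stall | r0:Add2,r1:1,r2:Add1,r3:7
c5: CDB Add2=-2; issue ADD r0<-Add2 | r0:Add2,r1:1,r2:Add1,r3:7
c6: stall | r0:Add2,r1:1,r2:Add1,r3:7
c7: CDB Add1=9; issue SUB r2<-Add1 | r0:Add2,r1:1,r2:Add1,r3:7
c8: - | r0:Add2,r1:1,r2:Add1,r3:7
c9: CDB Add1=-8 | r0:Add2,r1:1,r2:-8,r3:7
c10: CDB Add2=18 | r0:18,r1:1,r2:-8,r3:7

STATUS = VALUE 18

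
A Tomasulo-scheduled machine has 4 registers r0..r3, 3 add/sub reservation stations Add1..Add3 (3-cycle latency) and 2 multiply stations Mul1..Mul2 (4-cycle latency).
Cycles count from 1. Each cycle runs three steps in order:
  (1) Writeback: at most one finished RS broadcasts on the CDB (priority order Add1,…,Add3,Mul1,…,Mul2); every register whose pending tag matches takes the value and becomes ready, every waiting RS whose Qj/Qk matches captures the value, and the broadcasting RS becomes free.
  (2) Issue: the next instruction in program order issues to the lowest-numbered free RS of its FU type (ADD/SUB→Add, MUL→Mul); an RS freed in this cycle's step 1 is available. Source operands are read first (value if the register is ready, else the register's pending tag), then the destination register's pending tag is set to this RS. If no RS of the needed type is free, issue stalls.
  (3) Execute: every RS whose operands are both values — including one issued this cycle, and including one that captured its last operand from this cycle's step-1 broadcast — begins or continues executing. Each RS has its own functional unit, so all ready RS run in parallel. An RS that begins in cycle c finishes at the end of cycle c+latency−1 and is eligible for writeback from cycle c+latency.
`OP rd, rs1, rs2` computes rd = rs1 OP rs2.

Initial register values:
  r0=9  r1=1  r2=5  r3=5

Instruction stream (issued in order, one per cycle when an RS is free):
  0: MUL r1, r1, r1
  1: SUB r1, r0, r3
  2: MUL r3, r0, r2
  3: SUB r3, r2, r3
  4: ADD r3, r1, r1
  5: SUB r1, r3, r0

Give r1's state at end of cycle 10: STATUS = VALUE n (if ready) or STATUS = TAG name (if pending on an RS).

c1: issue MUL r1<-Mul1 | r0:9,r1:Mul1,r2:5,r3:5
c2: issue SUB r1<-Add1 | r0:9,r1:Add1,r2:5,r3:5
c3: issue MUL r3<-Mul2 | r0:9,r1:Add1,r2:5,r3:Mul2
c4: issue SUB r3<-Add2 | r0:9,r1:Add1,r2:5,r3:Add2
c5: CDB Add1=4; issue ADD r3<-Add1 | r0:9,r1:4,r2:5,r3:Add1
c6: CDB Mul1=1; issue SUB r1<-Add3 | r0:9,r1:Add3,r2:5,r3:Add1
c7: CDB Mul2=45 | r0:9,r1:Add3,r2:5,r3:Add1
c8: CDB Add1=8 | r0:9,r1:Add3,r2:5,r3:8
c9: - | r0:9,r1:Add3,r2:5,r3:8
c10: CDB Add2=-40 | r0:9,r1:Add3,r2:5,r3:8

STATUS = TAG Add3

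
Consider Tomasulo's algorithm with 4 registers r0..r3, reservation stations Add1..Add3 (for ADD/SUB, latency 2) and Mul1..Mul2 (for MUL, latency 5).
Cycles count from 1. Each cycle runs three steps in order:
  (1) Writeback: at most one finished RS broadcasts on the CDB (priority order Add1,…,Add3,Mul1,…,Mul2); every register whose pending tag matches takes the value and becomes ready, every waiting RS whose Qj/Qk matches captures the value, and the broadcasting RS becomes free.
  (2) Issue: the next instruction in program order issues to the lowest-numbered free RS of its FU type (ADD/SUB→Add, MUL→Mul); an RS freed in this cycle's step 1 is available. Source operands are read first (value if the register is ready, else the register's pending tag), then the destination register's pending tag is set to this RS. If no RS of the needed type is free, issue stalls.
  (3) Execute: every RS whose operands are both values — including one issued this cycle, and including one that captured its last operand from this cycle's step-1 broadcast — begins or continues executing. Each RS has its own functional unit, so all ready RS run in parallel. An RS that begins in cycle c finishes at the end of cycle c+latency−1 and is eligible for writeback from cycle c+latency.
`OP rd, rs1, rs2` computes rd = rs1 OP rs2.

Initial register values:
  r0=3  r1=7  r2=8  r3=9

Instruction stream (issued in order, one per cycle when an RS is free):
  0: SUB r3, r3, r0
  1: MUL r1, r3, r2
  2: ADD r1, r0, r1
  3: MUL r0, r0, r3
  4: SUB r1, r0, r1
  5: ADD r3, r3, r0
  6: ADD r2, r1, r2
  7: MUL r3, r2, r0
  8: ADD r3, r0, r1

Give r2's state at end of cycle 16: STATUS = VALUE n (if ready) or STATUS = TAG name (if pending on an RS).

STATUS = VALUE -25

  c1: issue SUB r3<-Add1  regs: r0:3,r1:7,r2:8,r3:Add1
  c2: issue MUL r1<-Mul1  regs: r0:3,r1:Mul1,r2:8,r3:Add1
  c3: CDB Add1=6; issue ADD r1<-Add1  regs: r0:3,r1:Add1,r2:8,r3:6
  c4: issue MUL r0<-Mul2  regs: r0:Mul2,r1:Add1,r2:8,r3:6
  c5: issue SUB r1<-Add2  regs: r0:Mul2,r1:Add2,r2:8,r3:6
  c6: issue ADD r3<-Add3  regs: r0:Mul2,r1:Add2,r2:8,r3:Add3
  c7: stall  regs: r0:Mul2,r1:Add2,r2:8,r3:Add3
  c8: CDB Mul1=48; stall  regs: r0:Mul2,r1:Add2,r2:8,r3:Add3
  c9: CDB Mul2=18; stall  regs: r0:18,r1:Add2,r2:8,r3:Add3
  c10: CDB Add1=51; issue ADD r2<-Add1  regs: r0:18,r1:Add2,r2:Add1,r3:Add3
  c11: CDB Add3=24; issue MUL r3<-Mul1  regs: r0:18,r1:Add2,r2:Add1,r3:Mul1
  c12: CDB Add2=-33; issue ADD r3<-Add2  regs: r0:18,r1:-33,r2:Add1,r3:Add2
  c13: -  regs: r0:18,r1:-33,r2:Add1,r3:Add2
  c14: CDB Add1=-25  regs: r0:18,r1:-33,r2:-25,r3:Add2
  c15: CDB Add2=-15  regs: r0:18,r1:-33,r2:-25,r3:-15
  c16: -  regs: r0:18,r1:-33,r2:-25,r3:-15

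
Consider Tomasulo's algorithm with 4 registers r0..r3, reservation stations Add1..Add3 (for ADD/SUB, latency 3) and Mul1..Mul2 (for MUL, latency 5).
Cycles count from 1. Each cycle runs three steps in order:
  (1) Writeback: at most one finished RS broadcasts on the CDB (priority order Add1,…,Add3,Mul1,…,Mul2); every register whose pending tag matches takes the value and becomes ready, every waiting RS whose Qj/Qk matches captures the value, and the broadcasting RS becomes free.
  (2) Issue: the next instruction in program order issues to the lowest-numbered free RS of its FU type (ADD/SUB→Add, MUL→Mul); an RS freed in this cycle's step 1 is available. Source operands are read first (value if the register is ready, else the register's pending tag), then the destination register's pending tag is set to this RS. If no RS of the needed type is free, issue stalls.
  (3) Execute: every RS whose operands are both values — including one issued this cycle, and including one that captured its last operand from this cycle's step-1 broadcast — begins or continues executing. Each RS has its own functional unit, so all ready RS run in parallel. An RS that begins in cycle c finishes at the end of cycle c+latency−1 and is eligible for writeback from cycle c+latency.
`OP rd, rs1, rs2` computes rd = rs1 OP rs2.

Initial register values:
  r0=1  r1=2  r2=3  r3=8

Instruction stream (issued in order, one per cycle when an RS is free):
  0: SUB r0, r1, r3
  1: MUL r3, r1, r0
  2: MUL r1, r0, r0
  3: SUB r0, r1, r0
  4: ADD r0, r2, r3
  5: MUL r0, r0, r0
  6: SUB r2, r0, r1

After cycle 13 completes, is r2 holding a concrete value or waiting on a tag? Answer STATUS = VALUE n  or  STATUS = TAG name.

cycle 1: issue SUB r0<-Add1 // r0:Add1,r1:2,r2:3,r3:8
cycle 2: issue MUL r3<-Mul1 // r0:Add1,r1:2,r2:3,r3:Mul1
cycle 3: issue MUL r1<-Mul2 // r0:Add1,r1:Mul2,r2:3,r3:Mul1
cycle 4: CDB Add1=-6; issue SUB r0<-Add1 // r0:Add1,r1:Mul2,r2:3,r3:Mul1
cycle 5: issue ADD r0<-Add2 // r0:Add2,r1:Mul2,r2:3,r3:Mul1
cycle 6: stall // r0:Add2,r1:Mul2,r2:3,r3:Mul1
cycle 7: stall // r0:Add2,r1:Mul2,r2:3,r3:Mul1
cycle 8: stall // r0:Add2,r1:Mul2,r2:3,r3:Mul1
cycle 9: CDB Mul1=-12; issue MUL r0<-Mul1 // r0:Mul1,r1:Mul2,r2:3,r3:-12
cycle 10: CDB Mul2=36; issue SUB r2<-Add3 // r0:Mul1,r1:36,r2:Add3,r3:-12
cycle 11: - // r0:Mul1,r1:36,r2:Add3,r3:-12
cycle 12: CDB Add2=-9 // r0:Mul1,r1:36,r2:Add3,r3:-12
cycle 13: CDB Add1=42 // r0:Mul1,r1:36,r2:Add3,r3:-12

STATUS = TAG Add3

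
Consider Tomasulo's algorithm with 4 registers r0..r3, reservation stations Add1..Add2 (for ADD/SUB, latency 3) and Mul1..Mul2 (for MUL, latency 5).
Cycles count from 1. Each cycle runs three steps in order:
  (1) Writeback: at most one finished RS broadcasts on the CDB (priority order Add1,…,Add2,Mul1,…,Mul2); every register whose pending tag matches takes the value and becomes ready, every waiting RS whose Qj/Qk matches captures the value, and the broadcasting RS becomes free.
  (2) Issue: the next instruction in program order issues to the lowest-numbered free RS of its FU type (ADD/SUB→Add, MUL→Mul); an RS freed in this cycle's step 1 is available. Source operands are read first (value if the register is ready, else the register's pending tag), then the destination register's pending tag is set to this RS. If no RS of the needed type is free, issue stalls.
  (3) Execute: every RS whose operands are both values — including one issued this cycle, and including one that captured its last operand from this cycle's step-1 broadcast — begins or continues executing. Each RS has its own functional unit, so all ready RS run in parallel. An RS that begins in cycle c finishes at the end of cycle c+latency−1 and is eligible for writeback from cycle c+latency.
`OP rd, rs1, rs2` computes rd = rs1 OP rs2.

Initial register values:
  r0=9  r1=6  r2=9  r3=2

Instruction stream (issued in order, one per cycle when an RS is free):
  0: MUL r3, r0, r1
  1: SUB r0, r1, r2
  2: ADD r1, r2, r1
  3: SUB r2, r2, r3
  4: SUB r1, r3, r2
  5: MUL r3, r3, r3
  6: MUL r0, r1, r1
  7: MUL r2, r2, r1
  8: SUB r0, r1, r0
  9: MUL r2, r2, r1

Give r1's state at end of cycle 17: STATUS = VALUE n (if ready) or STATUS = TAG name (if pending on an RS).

cycle 1: issue MUL r3<-Mul1 // r0:9,r1:6,r2:9,r3:Mul1
cycle 2: issue SUB r0<-Add1 // r0:Add1,r1:6,r2:9,r3:Mul1
cycle 3: issue ADD r1<-Add2 // r0:Add1,r1:Add2,r2:9,r3:Mul1
cycle 4: stall // r0:Add1,r1:Add2,r2:9,r3:Mul1
cycle 5: CDB Add1=-3; issue SUB r2<-Add1 // r0:-3,r1:Add2,r2:Add1,r3:Mul1
cycle 6: CDB Add2=15; issue SUB r1<-Add2 // r0:-3,r1:Add2,r2:Add1,r3:Mul1
cycle 7: CDB Mul1=54; issue MUL r3<-Mul1 // r0:-3,r1:Add2,r2:Add1,r3:Mul1
cycle 8: issue MUL r0<-Mul2 // r0:Mul2,r1:Add2,r2:Add1,r3:Mul1
cycle 9: stall // r0:Mul2,r1:Add2,r2:Add1,r3:Mul1
cycle 10: CDB Add1=-45; stall // r0:Mul2,r1:Add2,r2:-45,r3:Mul1
cycle 11: stall // r0:Mul2,r1:Add2,r2:-45,r3:Mul1
cycle 12: CDB Mul1=2916; issue MUL r2<-Mul1 // r0:Mul2,r1:Add2,r2:Mul1,r3:2916
cycle 13: CDB Add2=99; issue SUB r0<-Add1 // r0:Add1,r1:99,r2:Mul1,r3:2916
cycle 14: stall // r0:Add1,r1:99,r2:Mul1,r3:2916
cycle 15: stall // r0:Add1,r1:99,r2:Mul1,r3:2916
cycle 16: stall // r0:Add1,r1:99,r2:Mul1,r3:2916
cycle 17: stall // r0:Add1,r1:99,r2:Mul1,r3:2916

STATUS = VALUE 99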